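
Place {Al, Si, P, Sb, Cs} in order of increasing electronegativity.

Al is in period 3, group 13; Si is in period 3, group 14; P is in period 3, group 15; Sb is in period 5, group 15; Cs is in period 6, group 1.
EN rises left→right (higher Z_eff, smaller atoms) and falls top→bottom (larger, more shielded atoms).
These span different periods and groups, so the two trends combine.
Al > Cs: both effects reinforce here, so Al is clearly the higher of the two.
Si > Al: Si lies to the right of Al in period 3, so the across-period effect alone puts Si higher.
Sb > Si: period and group pull opposite ways; the across-period shift dominates (2.05 vs 1.90).
P > Sb: they share group 15; the group trend gives P the larger value.
Tabulated electronegativity (Pauling): Al 1.61, Si 1.90, P 2.19, Sb 2.05, Cs 0.79.
So from lowest to highest: Cs < Al < Si < Sb < P.

Cs < Al < Si < Sb < P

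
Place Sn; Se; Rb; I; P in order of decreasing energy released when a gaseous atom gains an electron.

I > Se > Sn > P > Rb

P is in period 3, group 15; Se is in period 4, group 16; Rb is in period 5, group 1; Sn is in period 5, group 14; I is in period 5, group 17.
Adding an electron releases more energy for atoms nearer the top right (short of the noble gases).
Here both period and group differ, so the two effects have to be weighed against each other.
P > Rb: relative to Rb, both the across-period and down-group shifts push P's electron affinity up.
Sn > P: this pair runs against the simple trend — see the exception note.
Se > Sn: relative to Sn, both the across-period and down-group shifts push Se's electron affinity up.
I > Se: period and group pull opposite ways; the across-period shift dominates (295 vs 195 kJ/mol).
Note the exception: Sn has a higher electron affinity than P, contrary to the simple trend — adding an electron to P's half-filled np³ subshell costs electron-pairing energy.
Tabulated electron affinity (kJ/mol): P 72, Se 195, Rb 47, Sn 107, I 295.
So from highest to lowest: I > Se > Sn > P > Rb.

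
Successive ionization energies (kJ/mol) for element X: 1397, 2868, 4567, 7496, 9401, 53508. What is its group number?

Group 15

Look for the largest jump between consecutive ionization energies: IE6/IE5 ≈ 5.7, far larger than any earlier ratio.
That jump marks the point where a core electron is being removed. So the atom has 5 valence electrons.
A main-group element with 5 valence electrons is in group 15.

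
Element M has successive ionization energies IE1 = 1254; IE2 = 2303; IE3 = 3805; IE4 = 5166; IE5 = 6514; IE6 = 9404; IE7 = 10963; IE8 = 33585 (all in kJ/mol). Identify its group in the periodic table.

Look for the largest jump between consecutive ionization energies: IE8/IE7 ≈ 3.1, far larger than any earlier ratio.
That jump marks the point where a core electron is being removed. So the atom has 7 valence electrons.
A main-group element with 7 valence electrons is in group 17.

Group 17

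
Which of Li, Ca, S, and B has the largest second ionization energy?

Li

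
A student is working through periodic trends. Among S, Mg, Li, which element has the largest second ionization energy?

Li

After 1 electron has been removed, what remains? S⁺ still has 5 valence electrons; Mg⁺ still has 1 valence electron; Li⁺ is the bare [He] core.
Core electrons are held far more tightly than valence electrons, so Li tops the IE_2 order.
Valence configurations: S⁺ [Ne]3s²3p³, Mg⁺ [Ne]3s¹.
The numbers (kJ/mol): S 2252, Mg 1451, Li 7298.
Putting it together, IE_2: Mg < S < Li.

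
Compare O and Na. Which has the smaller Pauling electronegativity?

O is in period 2, group 16; Na is in period 3, group 1.
Smaller atoms with higher effective nuclear charge are more electronegative.
These span different periods and groups, so the two trends combine.
O > Na: relative to Na, both the across-period and down-group shifts push O's electronegativity up.
Approximate values (Pauling): O 3.44, Na 0.93.
So Na has the smaller Pauling electronegativity (Na < O).

Na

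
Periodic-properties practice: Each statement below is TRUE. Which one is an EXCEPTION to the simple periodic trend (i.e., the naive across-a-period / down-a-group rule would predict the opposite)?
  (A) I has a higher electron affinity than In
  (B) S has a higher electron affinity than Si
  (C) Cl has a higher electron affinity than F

(C)

The general trend: electron affinity increases across a period and decreases down a group.
(A) I (period 5, group 17) vs In (period 5, group 13): the stated order agrees with the simple trend.
(B) S (period 3, group 16) vs Si (period 3, group 14): the stated order agrees with the simple trend.
(C) Cl (period 3, group 17) vs F (period 2, group 17): the stated order contradicts the simple trend.
The exception is (C): F's small 2p subshell makes the incoming electron feel strong e⁻–e⁻ repulsion, so Cl actually releases more energy on gaining an electron.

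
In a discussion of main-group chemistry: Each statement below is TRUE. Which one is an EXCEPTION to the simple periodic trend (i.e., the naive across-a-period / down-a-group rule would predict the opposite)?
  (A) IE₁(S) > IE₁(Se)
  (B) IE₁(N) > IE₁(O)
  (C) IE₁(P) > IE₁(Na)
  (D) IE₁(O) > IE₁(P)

(B)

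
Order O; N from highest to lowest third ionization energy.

O > N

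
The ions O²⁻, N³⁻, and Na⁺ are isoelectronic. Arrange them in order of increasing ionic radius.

Na⁺ < O²⁻ < N³⁻

All of these have 10 electrons, so size is governed by nuclear charge alone: the more protons, the stronger the pull on the same electron cloud, and the smaller the ion.
Nuclear charges: Na⁺ (Z=11), O²⁻ (Z=8), N³⁻ (Z=7).
Smallest to largest: Na⁺ < O²⁻ < N³⁻.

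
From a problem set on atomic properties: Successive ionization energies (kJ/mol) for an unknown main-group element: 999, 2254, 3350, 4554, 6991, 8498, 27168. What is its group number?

Look for the largest jump between consecutive ionization energies: IE7/IE6 ≈ 3.2, far larger than any earlier ratio.
That jump marks the point where a core electron is being removed. So the atom has 6 valence electrons.
A main-group element with 6 valence electrons is in group 16.

Group 16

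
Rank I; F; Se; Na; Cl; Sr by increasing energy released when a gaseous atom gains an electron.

Sr, Na, Se, I, F, Cl

F is in period 2, group 17; Na is in period 3, group 1; Cl is in period 3, group 17; Se is in period 4, group 16; Sr is in period 5, group 2; I is in period 5, group 17.
Electron affinity generally becomes more exothermic across a period toward the halogens and less exothermic down a group.
These span different periods and groups, so the two trends combine.
Na > Sr: period and group pull opposite ways; the down-group shift dominates (53 vs 5 kJ/mol).
Se > Na: the two effects oppose for this pair; the across-period effect wins (195 vs 53 kJ/mol).
I > Se: the two effects oppose for this pair; the across-period effect wins (295 vs 195 kJ/mol).
F > I: F sits above I in group 17, so the down-group effect alone puts F higher.
Cl > F: this pair runs against the simple trend — see the exception note.
Note the exception: Cl has a higher electron affinity than F, contrary to the simple trend — F's small 2p subshell makes the incoming electron feel strong e⁻–e⁻ repulsion, so Cl actually releases more energy on gaining an electron.
For reference (kJ/mol): F 328, Na 53, Cl 349, Se 195, Sr 5, I 295.
So from lowest to highest: Sr < Na < Se < I < F < Cl.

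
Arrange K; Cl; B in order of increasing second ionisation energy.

After 1 electron has been removed, what remains? K⁺ is the bare [Ar] core; Cl⁺ still has 6 valence electrons; B⁺ still has 2 valence electrons.
Core electrons are held far more tightly than valence electrons, so K tops the IE_2 order.
Valence configurations: Cl⁺ [Ne]3s²3p⁴, B⁺ [He]2s².
The numbers (kJ/mol): K 3052, Cl 2298, B 2427.
So the second ionization energies run Cl < B < K.

Cl, B, K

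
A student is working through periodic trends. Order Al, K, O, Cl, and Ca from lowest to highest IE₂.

Ca < Al < Cl < K < O

After 1 electron has been removed, what remains? Al⁺ still has 2 valence electrons; K⁺ is the bare [Ar] core; O⁺ still has 5 valence electrons; Cl⁺ still has 6 valence electrons; Ca⁺ still has 1 valence electron.
Usually core removal costs more than valence removal, but here the competition is close: a tightly held n=2 valence electron can cost more to remove than an n=3 core electron, so the actual values have to decide it.
Valence configurations: Al⁺ [Ne]3s², O⁺ [He]2s²2p³, Cl⁺ [Ne]3s²3p⁴, Ca⁺ [Ar]4s¹.
The numbers (kJ/mol): Al 1817, K 3052, O 3388, Cl 2298, Ca 1145.
Overall IE_2 order: Ca < Al < Cl < K < O.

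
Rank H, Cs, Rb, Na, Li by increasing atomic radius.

H is in period 1, group 1; Li is in period 2, group 1; Na is in period 3, group 1; Rb is in period 5, group 1; Cs is in period 6, group 1.
Atomic radius shrinks across a period as nuclear charge pulls the same shell inward, and grows down a group as new shells are added.
All are in group 1, so atomic radius increases down the group.
So from smallest to largest: H < Li < Na < Rb < Cs.

H, Li, Na, Rb, Cs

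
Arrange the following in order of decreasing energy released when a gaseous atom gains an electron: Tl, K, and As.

As > K > Tl

K is in period 4, group 1; As is in period 4, group 15; Tl is in period 6, group 13.
Adding an electron releases more energy for atoms nearer the top right (short of the noble gases).
These span different periods and groups, so the two trends combine.
K > Tl: the two effects oppose for this pair; the down-group effect wins (48 vs 19 kJ/mol).
As > K: both are in period 4; the period trend gives As the larger value.
Approximate values (kJ/mol): K 48, As 78, Tl 19.
So from highest to lowest: As > K > Tl.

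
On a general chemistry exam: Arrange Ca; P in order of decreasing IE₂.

P, Ca

IE_2 is the cost of taking one more electron from the +1 cation: Ca⁺ still has 1 valence electron; P⁺ still has 4 valence electrons.
All are still removing valence electrons, so compare the +1 ions as you would atoms: IE_2 generally rises across a period (higher Z_eff) and falls down a group (larger shell), subject to the usual subshell exceptions.
Valence configurations: Ca⁺ [Ar]4s¹, P⁺ [Ne]3s²3p².
Approximate IE_2 values (kJ/mol): Ca 1145, P 1907.
Hence IE_2: Ca < P.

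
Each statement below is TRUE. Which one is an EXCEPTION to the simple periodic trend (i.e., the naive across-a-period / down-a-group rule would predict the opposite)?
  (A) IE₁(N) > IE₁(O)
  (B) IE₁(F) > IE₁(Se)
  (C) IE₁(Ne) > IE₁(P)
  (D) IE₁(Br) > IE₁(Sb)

The general trend: first ionisation energy increases across a period and decreases down a group.
(A) N (period 2, group 15) vs O (period 2, group 16): the stated order contradicts the simple trend.
(B) F (period 2, group 17) vs Se (period 4, group 16): the stated order agrees with the simple trend.
(C) Ne (period 2, group 18) vs P (period 3, group 15): the stated order agrees with the simple trend.
(D) Br (period 4, group 17) vs Sb (period 5, group 15): the stated order agrees with the simple trend.
The exception is (A): pairing an electron in O's 2p⁴ costs repulsion energy, so O ionizes more easily than half-filled N (2p³).

(A)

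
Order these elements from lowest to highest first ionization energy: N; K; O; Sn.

N is in period 2, group 15; O is in period 2, group 16; K is in period 4, group 1; Sn is in period 5, group 14.
IE₁ increases left→right with effective nuclear charge and decreases top→bottom as the valence shell moves farther out.
Here both period and group differ, so the two effects have to be weighed against each other.
Sn > K: the two effects oppose for this pair; the across-period effect wins (709 vs 419 kJ/mol).
O > Sn: both effects reinforce here, so O is clearly the higher of the two.
N > O: this pair runs against the simple trend — see the exception note.
Note the exception: N has a higher first ionization energy than O, contrary to the simple trend — pairing an electron in O's 2p⁴ costs repulsion energy, so O ionizes more easily than half-filled N (2p³).
Tabulated first ionization energy (kJ/mol): N 1402, O 1314, K 419, Sn 709.
So from lowest to highest: K < Sn < O < N.

K < Sn < O < N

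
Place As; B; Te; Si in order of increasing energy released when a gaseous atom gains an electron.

B < As < Si < Te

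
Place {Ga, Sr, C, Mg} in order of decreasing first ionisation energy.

C is in period 2, group 14; Mg is in period 3, group 2; Ga is in period 4, group 13; Sr is in period 5, group 2.
Removing the outermost electron gets harder across a period and easier down a group.
These span different periods and groups, so the two trends combine.
Ga > Sr: relative to Sr, both the across-period and down-group shifts push Ga's first ionization energy up.
Mg > Ga: period and group pull opposite ways; the down-group shift dominates (738 vs 579 kJ/mol).
C > Mg: relative to Mg, both the across-period and down-group shifts push C's first ionization energy up.
Approximate values (kJ/mol): C 1086, Mg 738, Ga 579, Sr 550.
So from highest to lowest: C > Mg > Ga > Sr.

C > Mg > Ga > Sr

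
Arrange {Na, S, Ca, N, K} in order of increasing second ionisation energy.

Ca, S, N, K, Na

Consider each +1 ion: Na⁺ is the bare [Ne] core; S⁺ still has 5 valence electrons; Ca⁺ still has 1 valence electron; N⁺ still has 4 valence electrons; K⁺ is the bare [Ar] core.
Pulling an electron out of a noble-gas core costs far more than removing a remaining valence electron, so K and Na sit at the high end of IE_2.
Valence configurations: S⁺ [Ne]3s²3p³, Ca⁺ [Ar]4s¹, N⁺ [He]2s²2p².
Tabulated IE_2 (kJ/mol): Na 4562, S 2252, Ca 1145, N 2856, K 3052.
Putting it together, IE_2: Ca < S < N < K < Na.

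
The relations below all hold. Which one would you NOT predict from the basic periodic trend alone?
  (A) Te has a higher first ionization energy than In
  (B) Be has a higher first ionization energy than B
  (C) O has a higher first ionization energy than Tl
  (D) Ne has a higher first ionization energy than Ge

(B)

The general trend: first ionization energy increases across a period and decreases down a group.
(A) Te (period 5, group 16) vs In (period 5, group 13): the stated order agrees with the simple trend.
(B) Be (period 2, group 2) vs B (period 2, group 13): the stated order contradicts the simple trend.
(C) O (period 2, group 16) vs Tl (period 6, group 13): the stated order agrees with the simple trend.
(D) Ne (period 2, group 18) vs Ge (period 4, group 14): the stated order agrees with the simple trend.
The exception is (B): removing B's lone 2p electron is easier than breaking Be's filled 2s².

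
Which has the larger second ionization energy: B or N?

Consider each +1 ion: B⁺ still has 2 valence electrons; N⁺ still has 4 valence electrons.
All are still removing valence electrons, so compare the +1 ions as you would atoms: IE_2 generally rises across a period (higher Z_eff) and falls down a group (larger shell), subject to the usual subshell exceptions.
Valence configurations: B⁺ [He]2s², N⁺ [He]2s²2p².
The numbers (kJ/mol): B 2427, N 2856.
So the second ionization energies run B < N.

N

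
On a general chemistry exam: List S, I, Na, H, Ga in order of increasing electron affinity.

H is in period 1, group 1; Na is in period 3, group 1; S is in period 3, group 16; Ga is in period 4, group 13; I is in period 5, group 17.
Adding an electron releases more energy for atoms nearer the top right (short of the noble gases).
These span different periods and groups, so the two trends combine.
Na > Ga: the two effects oppose for this pair; the down-group effect wins (53 vs 29 kJ/mol).
H > Na: they share group 1; the group trend gives H the larger value.
S > H: the two effects oppose for this pair; the across-period effect wins (200 vs 73 kJ/mol).
I > S: the two effects oppose for this pair; the across-period effect wins (295 vs 200 kJ/mol).
For reference (kJ/mol): H 73, Na 53, S 200, Ga 29, I 295.
So from lowest to highest: Ga < Na < H < S < I.

Ga < Na < H < S < I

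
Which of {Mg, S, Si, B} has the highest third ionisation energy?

After 2 electrons have been removed, what remains? Mg²⁺ is the bare [Ne] core; S²⁺ still has 4 valence electrons; Si²⁺ still has 2 valence electrons; B²⁺ still has 1 valence electron.
Pulling an electron out of a noble-gas core costs far more than removing a remaining valence electron, so Mg sits at the high end of IE_3.
Valence configurations: S²⁺ [Ne]3s²3p², Si²⁺ [Ne]3s², B²⁺ [He]2s¹.
Tabulated IE_3 (kJ/mol): Mg 7733, S 3357, Si 3232, B 3660.
Overall IE_3 order: Si < S < B < Mg.

Mg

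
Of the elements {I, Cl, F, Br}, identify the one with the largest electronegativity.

F

Electronegativity increases across a period and decreases down a group, tracking effective nuclear charge and atomic size.
All are in group 17, so electronegativity increases up the group.
The largest electronegativity among these belongs to F.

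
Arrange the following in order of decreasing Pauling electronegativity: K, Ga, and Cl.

Cl > Ga > K

Cl is in period 3, group 17; K is in period 4, group 1; Ga is in period 4, group 13.
Electronegativity increases across a period and decreases down a group, tracking effective nuclear charge and atomic size.
Here both period and group differ, so the two effects have to be weighed against each other.
Ga > K: both are in period 4; the period trend gives Ga the larger value.
Cl > Ga: relative to Ga, both the across-period and down-group shifts push Cl's electronegativity up.
Approximate values (Pauling): Cl 3.16, K 0.82, Ga 1.81.
So from highest to lowest: Cl > Ga > K.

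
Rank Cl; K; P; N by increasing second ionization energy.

The second ionization energy removes an electron from the +1 ion. For each element: Cl⁺ still has 6 valence electrons; K⁺ is the bare [Ar] core; P⁺ still has 4 valence electrons; N⁺ still has 4 valence electrons.
Core electrons are held far more tightly than valence electrons, so K tops the IE_2 order.
Valence configurations: Cl⁺ [Ne]3s²3p⁴, P⁺ [Ne]3s²3p², N⁺ [He]2s²2p².
Approximate IE_2 values (kJ/mol): Cl 2298, K 3052, P 1907, N 2856.
Hence IE_2: P < Cl < N < K.

P, Cl, N, K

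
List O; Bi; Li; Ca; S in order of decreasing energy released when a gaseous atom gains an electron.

Electron affinity generally becomes more exothermic across a period toward the halogens and less exothermic down a group.
These span different periods and groups, so the two trends combine.
Li > Ca: the two effects oppose for this pair; the down-group effect wins (60 vs 2 kJ/mol).
Bi > Li: the two effects oppose for this pair; the across-period effect wins (91 vs 60 kJ/mol).
O > Bi: both effects reinforce here, so O is clearly the higher of the two.
S > O: this pair runs against the simple trend — see the exception note.
Note the exception: S has a higher electron affinity than O, contrary to the simple trend — the compact 2p subshell of O repels the added electron more than S's larger 3p does.
For reference (kJ/mol): Li 60, O 141, S 200, Ca 2, Bi 91.
So from highest to lowest: S > O > Bi > Li > Ca.

S, O, Bi, Li, Ca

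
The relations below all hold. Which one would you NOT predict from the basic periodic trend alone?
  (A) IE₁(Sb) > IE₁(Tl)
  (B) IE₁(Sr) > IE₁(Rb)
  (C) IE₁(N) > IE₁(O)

(C)

The general trend: first ionisation energy increases across a period and decreases down a group.
(A) Sb (period 5, group 15) vs Tl (period 6, group 13): the stated order agrees with the simple trend.
(B) Sr (period 5, group 2) vs Rb (period 5, group 1): the stated order agrees with the simple trend.
(C) N (period 2, group 15) vs O (period 2, group 16): the stated order contradicts the simple trend.
The exception is (C): pairing an electron in O's 2p⁴ costs repulsion energy, so O ionizes more easily than half-filled N (2p³).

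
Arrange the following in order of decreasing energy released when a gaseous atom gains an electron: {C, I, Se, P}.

I > Se > C > P

C is in period 2, group 14; P is in period 3, group 15; Se is in period 4, group 16; I is in period 5, group 17.
Electron affinity generally becomes more exothermic across a period toward the halogens and less exothermic down a group.
These sit on a diagonal, where the across-period and down-group effects partly cancel.
C > P: the two effects oppose for this pair; the down-group effect wins (122 vs 72 kJ/mol).
Se > C: period and group pull opposite ways; the across-period shift dominates (195 vs 122 kJ/mol).
I > Se: period and group pull opposite ways; the across-period shift dominates (295 vs 195 kJ/mol).
For reference (kJ/mol): C 122, P 72, Se 195, I 295.
So from highest to lowest: I > Se > C > P.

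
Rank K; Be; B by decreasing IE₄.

B, Be, K

IE_4 is the cost of taking one more electron from the +3 cation: K³⁺ is already 2 electrons into the core; Be³⁺ is already 1 electron into the core; B³⁺ is the bare [He] core.
All of these are removing an electron from a noble-gas core or deeper; the smaller core (lower principal quantum number) is held far more tightly, and within a period the higher nuclear charge binds the same core more tightly.
Tabulated IE_4 (kJ/mol): K 5877, Be 21007, B 25026.
So the fourth ionization energies run K < Be < B.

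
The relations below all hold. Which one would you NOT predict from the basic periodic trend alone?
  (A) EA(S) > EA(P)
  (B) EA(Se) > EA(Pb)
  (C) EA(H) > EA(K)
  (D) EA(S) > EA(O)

(D)

The general trend: electron affinity increases across a period and decreases down a group.
(A) S (period 3, group 16) vs P (period 3, group 15): the stated order agrees with the simple trend.
(B) Se (period 4, group 16) vs Pb (period 6, group 14): the stated order agrees with the simple trend.
(C) H (period 1, group 1) vs K (period 4, group 1): the stated order agrees with the simple trend.
(D) S (period 3, group 16) vs O (period 2, group 16): the stated order contradicts the simple trend.
The exception is (D): the compact 2p subshell of O repels the added electron more than S's larger 3p does.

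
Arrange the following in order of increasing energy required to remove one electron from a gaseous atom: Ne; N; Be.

Be, N, Ne

Be is in period 2, group 2; N is in period 2, group 15; Ne is in period 2, group 18.
Removing the outermost electron gets harder across a period and easier down a group.
All lie in period 2, so first ionization energy increases left to right.
So from lowest to highest: Be < N < Ne.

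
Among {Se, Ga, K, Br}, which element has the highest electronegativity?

Electronegativity increases across a period and decreases down a group, tracking effective nuclear charge and atomic size.
All lie in period 4, so electronegativity increases left to right.
The highest electronegativity among these belongs to Br.

Br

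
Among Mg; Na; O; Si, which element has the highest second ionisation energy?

IE_2 is the cost of taking one more electron from the +1 cation: Mg⁺ still has 1 valence electron; Na⁺ is the bare [Ne] core; O⁺ still has 5 valence electrons; Si⁺ still has 3 valence electrons.
Core electrons are held far more tightly than valence electrons, so Na tops the IE_2 order.
Valence configurations: Mg⁺ [Ne]3s¹, O⁺ [He]2s²2p³, Si⁺ [Ne]3s²3p¹.
Tabulated IE_2 (kJ/mol): Mg 1451, Na 4562, O 3388, Si 1577.
So the second ionization energies run Mg < Si < O < Na.

Na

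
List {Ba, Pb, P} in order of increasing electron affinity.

Ba, Pb, P

P is in period 3, group 15; Ba is in period 6, group 2; Pb is in period 6, group 14.
Atoms with high Z_eff and room in the valence shell (especially the halogens) have the most exothermic electron affinities.
These span different periods and groups, so the two trends combine.
Pb > Ba: both are in period 6; the period trend gives Pb the larger value.
P > Pb: relative to Pb, both the across-period and down-group shifts push P's electron affinity up.
Tabulated electron affinity (kJ/mol): P 72, Ba 14, Pb 35.
So from lowest to highest: Ba < Pb < P.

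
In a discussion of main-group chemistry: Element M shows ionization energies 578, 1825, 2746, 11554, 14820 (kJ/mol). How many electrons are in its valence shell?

Look for the largest jump between consecutive ionization energies: IE4/IE3 ≈ 4.2, far larger than any earlier ratio.
That jump marks the point where a core electron is being removed. So the atom has 3 valence electrons.

3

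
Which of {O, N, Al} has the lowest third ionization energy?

Al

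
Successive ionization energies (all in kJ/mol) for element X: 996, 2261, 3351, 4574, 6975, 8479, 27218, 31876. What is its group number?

Look for the largest jump between consecutive ionization energies: IE7/IE6 ≈ 3.2, far larger than any earlier ratio.
That jump marks the point where a core electron is being removed. So the atom has 6 valence electrons.
A main-group element with 6 valence electrons is in group 16.

Group 16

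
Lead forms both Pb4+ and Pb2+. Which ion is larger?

Both ions have Z = 82 protons, but Pb4+ has lost more electrons, so its remaining electrons feel a larger effective nuclear charge per electron and are pulled in more tightly.
Higher positive charge → smaller ion, so Pb2+ > Pb4+.

Pb2+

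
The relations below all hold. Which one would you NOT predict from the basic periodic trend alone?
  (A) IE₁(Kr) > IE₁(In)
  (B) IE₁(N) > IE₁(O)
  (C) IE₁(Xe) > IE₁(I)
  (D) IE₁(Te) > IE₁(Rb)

(B)

The general trend: first ionization energy increases across a period and decreases down a group.
(A) Kr (period 4, group 18) vs In (period 5, group 13): the stated order agrees with the simple trend.
(B) N (period 2, group 15) vs O (period 2, group 16): the stated order contradicts the simple trend.
(C) Xe (period 5, group 18) vs I (period 5, group 17): the stated order agrees with the simple trend.
(D) Te (period 5, group 16) vs Rb (period 5, group 1): the stated order agrees with the simple trend.
The exception is (B): pairing an electron in O's 2p⁴ costs repulsion energy, so O ionizes more easily than half-filled N (2p³).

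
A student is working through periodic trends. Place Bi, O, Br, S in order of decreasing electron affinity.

O is in period 2, group 16; S is in period 3, group 16; Br is in period 4, group 17; Bi is in period 6, group 15.
Adding an electron releases more energy for atoms nearer the top right (short of the noble gases).
Neither a single period nor a single group — weigh both effects.
O > Bi: both effects reinforce here, so O is clearly the higher of the two.
S > O: this pair runs against the simple trend — see the exception note.
Br > S: the two effects oppose for this pair; the across-period effect wins (325 vs 200 kJ/mol).
Note the exception: S has a higher electron affinity than O, contrary to the simple trend — the compact 2p subshell of O repels the added electron more than S's larger 3p does.
For reference (kJ/mol): O 141, S 200, Br 325, Bi 91.
So from highest to lowest: Br > S > O > Bi.

Br > S > O > Bi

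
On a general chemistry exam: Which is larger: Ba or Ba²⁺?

Ba

Forming Ba²⁺ removes 2 electrons from Ba. Fewer electrons for the same nuclear charge means less shielding and a higher Z_eff on the remaining electrons, and for main-group metals the entire outer shell is lost.
A cation is smaller than its parent atom: Ba²⁺ < Ba.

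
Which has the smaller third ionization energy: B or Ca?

B

IE_3 is the cost of taking one more electron from the +2 cation: B²⁺ still has 1 valence electron; Ca²⁺ is the bare [Ar] core.
Core electrons are held far more tightly than valence electrons, so Ca tops the IE_3 order.
The numbers (kJ/mol): B 3660, Ca 4912.
So the third ionization energies run B < Ca.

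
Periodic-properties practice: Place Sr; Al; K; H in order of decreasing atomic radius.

K, Sr, Al, H

H is in period 1, group 1; Al is in period 3, group 13; K is in period 4, group 1; Sr is in period 5, group 2.
Moving right in a period, electrons are added to the same shell under a stronger nuclear pull, so atoms get smaller; moving down, a new shell is opened and atoms get larger.
Here both period and group differ, so the two effects have to be weighed against each other.
Al > H: period and group pull opposite ways; the down-group shift dominates (126 vs 32 pm).
Sr > Al: both effects reinforce here, so Sr is clearly the larger of the two.
K > Sr: period and group pull opposite ways; the across-period shift dominates (196 vs 185 pm).
For reference (pm): H 32, Al 126, K 196, Sr 185.
So from largest to smallest: K > Sr > Al > H.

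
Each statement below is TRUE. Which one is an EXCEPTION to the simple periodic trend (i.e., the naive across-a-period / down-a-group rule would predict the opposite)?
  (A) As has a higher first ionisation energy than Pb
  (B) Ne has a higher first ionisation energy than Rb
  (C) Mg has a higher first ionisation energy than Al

The general trend: first ionisation energy increases across a period and decreases down a group.
(A) As (period 4, group 15) vs Pb (period 6, group 14): the stated order agrees with the simple trend.
(B) Ne (period 2, group 18) vs Rb (period 5, group 1): the stated order agrees with the simple trend.
(C) Mg (period 3, group 2) vs Al (period 3, group 13): the stated order contradicts the simple trend.
The exception is (C): Al's single 3p electron is easier to remove than one from Mg's filled 3s².

(C)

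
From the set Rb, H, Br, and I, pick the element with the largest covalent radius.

Rb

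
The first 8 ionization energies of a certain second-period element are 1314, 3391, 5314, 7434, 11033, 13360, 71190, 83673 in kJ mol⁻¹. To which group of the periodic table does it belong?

Look for the largest jump between consecutive ionization energies: IE7/IE6 ≈ 5.3, far larger than any earlier ratio.
That jump marks the point where a core electron is being removed. So the atom has 6 valence electrons.
A main-group element with 6 valence electrons is in group 16.

Group 16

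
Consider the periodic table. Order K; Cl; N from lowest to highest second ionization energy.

Cl, N, K

Consider each +1 ion: K⁺ is the bare [Ar] core; Cl⁺ still has 6 valence electrons; N⁺ still has 4 valence electrons.
Breaking into a closed-shell core is much more expensive than removing a leftover valence electron — K has the largest IE_2 here.
Valence configurations: Cl⁺ [Ne]3s²3p⁴, N⁺ [He]2s²2p².
Approximate IE_2 values (kJ/mol): K 3052, Cl 2298, N 2856.
Putting it together, IE_2: Cl < N < K.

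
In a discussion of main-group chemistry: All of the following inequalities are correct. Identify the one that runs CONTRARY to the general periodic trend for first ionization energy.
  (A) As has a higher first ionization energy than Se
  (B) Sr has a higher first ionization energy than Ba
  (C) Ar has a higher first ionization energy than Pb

The general trend: first ionization energy increases across a period and decreases down a group.
(A) As (period 4, group 15) vs Se (period 4, group 16): the stated order contradicts the simple trend.
(B) Sr (period 5, group 2) vs Ba (period 6, group 2): the stated order agrees with the simple trend.
(C) Ar (period 3, group 18) vs Pb (period 6, group 14): the stated order agrees with the simple trend.
The exception is (A): Se (4p⁴) ionizes more easily than half-filled As (4p³).

(A)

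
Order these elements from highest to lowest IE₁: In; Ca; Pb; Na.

Na is in period 3, group 1; Ca is in period 4, group 2; In is in period 5, group 13; Pb is in period 6, group 14.
First ionization energy rises across a period (greater Z_eff holds electrons more tightly) and falls down a group (valence electrons are farther from the nucleus).
These sit on a diagonal, where the across-period and down-group effects partly cancel.
In > Na: the two effects oppose for this pair; the across-period effect wins (558 vs 496 kJ/mol).
Ca > In: the two effects oppose for this pair; the down-group effect wins (590 vs 558 kJ/mol).
Pb > Ca: period and group pull opposite ways; the across-period shift dominates (716 vs 590 kJ/mol).
For reference (kJ/mol): Na 496, Ca 590, In 558, Pb 716.
So from highest to lowest: Pb > Ca > In > Na.

Pb, Ca, In, Na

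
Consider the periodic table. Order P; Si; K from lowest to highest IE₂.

Si < P < K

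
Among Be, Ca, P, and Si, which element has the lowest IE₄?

Si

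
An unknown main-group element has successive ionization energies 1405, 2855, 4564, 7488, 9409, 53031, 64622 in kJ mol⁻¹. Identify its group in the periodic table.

Group 15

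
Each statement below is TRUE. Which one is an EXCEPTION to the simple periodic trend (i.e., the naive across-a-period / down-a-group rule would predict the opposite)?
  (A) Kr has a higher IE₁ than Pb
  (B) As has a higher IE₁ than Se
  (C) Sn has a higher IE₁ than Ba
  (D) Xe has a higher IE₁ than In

(B)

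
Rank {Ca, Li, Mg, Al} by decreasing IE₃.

Li > Mg > Ca > Al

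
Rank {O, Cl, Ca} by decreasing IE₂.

O, Cl, Ca

The second ionization energy removes an electron from the +1 ion. For each element: O⁺ still has 5 valence electrons; Cl⁺ still has 6 valence electrons; Ca⁺ still has 1 valence electron.
All are still removing valence electrons, so compare the +1 ions as you would atoms: IE_2 generally rises across a period (higher Z_eff) and falls down a group (larger shell), subject to the usual subshell exceptions.
Valence configurations: O⁺ [He]2s²2p³, Cl⁺ [Ne]3s²3p⁴, Ca⁺ [Ar]4s¹.
The numbers (kJ/mol): O 3388, Cl 2298, Ca 1145.
Hence IE_2: Ca < Cl < O.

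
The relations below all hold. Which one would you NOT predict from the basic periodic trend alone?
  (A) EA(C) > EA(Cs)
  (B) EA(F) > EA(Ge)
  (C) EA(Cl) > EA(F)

(C)

The general trend: electron affinity increases across a period and decreases down a group.
(A) C (period 2, group 14) vs Cs (period 6, group 1): the stated order agrees with the simple trend.
(B) F (period 2, group 17) vs Ge (period 4, group 14): the stated order agrees with the simple trend.
(C) Cl (period 3, group 17) vs F (period 2, group 17): the stated order contradicts the simple trend.
The exception is (C): F's small 2p subshell makes the incoming electron feel strong e⁻–e⁻ repulsion, so Cl actually releases more energy on gaining an electron.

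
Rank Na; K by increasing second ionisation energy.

IE_2 is the cost of taking one more electron from the +1 cation: Na⁺ is the bare [Ne] core; K⁺ is the bare [Ar] core.
All of these are removing an electron from a noble-gas core or deeper; the smaller core (lower principal quantum number) is held far more tightly, and within a period the higher nuclear charge binds the same core more tightly.
Tabulated IE_2 (kJ/mol): Na 4562, K 3052.
Hence IE_2: K < Na.

K, Na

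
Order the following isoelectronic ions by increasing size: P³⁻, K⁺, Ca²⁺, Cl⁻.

All of these have 18 electrons, so size is governed by nuclear charge alone: the more protons, the stronger the pull on the same electron cloud, and the smaller the ion.
Nuclear charges: Ca²⁺ (Z=20), K⁺ (Z=19), Cl⁻ (Z=17), P³⁻ (Z=15).
Smallest to largest: Ca²⁺ < K⁺ < Cl⁻ < P³⁻.

Ca²⁺, K⁺, Cl⁻, P³⁻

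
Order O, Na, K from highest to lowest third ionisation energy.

Na > O > K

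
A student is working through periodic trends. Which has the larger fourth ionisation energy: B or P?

After 3 electrons have been removed, what remains? B³⁺ is the bare [He] core; P³⁺ still has 2 valence electrons.
Core electrons are held far more tightly than valence electrons, so B tops the IE_4 order.
Approximate IE_4 values (kJ/mol): B 25026, P 4964.
Hence IE_4: P < B.

B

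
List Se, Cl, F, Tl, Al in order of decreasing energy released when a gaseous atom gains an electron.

F is in period 2, group 17; Al is in period 3, group 13; Cl is in period 3, group 17; Se is in period 4, group 16; Tl is in period 6, group 13.
Atoms with high Z_eff and room in the valence shell (especially the halogens) have the most exothermic electron affinities.
Neither a single period nor a single group — weigh both effects.
Al > Tl: they share group 13; the group trend gives Al the larger value.
Se > Al: the two effects oppose for this pair; the across-period effect wins (195 vs 42 kJ/mol).
F > Se: both effects reinforce here, so F is clearly the higher of the two.
Cl > F: this pair runs against the simple trend — see the exception note.
Note the exception: Cl has a higher electron affinity than F, contrary to the simple trend — F's small 2p subshell makes the incoming electron feel strong e⁻–e⁻ repulsion, so Cl actually releases more energy on gaining an electron.
Tabulated electron affinity (kJ/mol): F 328, Al 42, Cl 349, Se 195, Tl 19.
So from highest to lowest: Cl > F > Se > Al > Tl.

Cl, F, Se, Al, Tl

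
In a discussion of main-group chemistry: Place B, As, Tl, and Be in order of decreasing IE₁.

Be is in period 2, group 2; B is in period 2, group 13; As is in period 4, group 15; Tl is in period 6, group 13.
Across a period the outer electron is held more tightly (higher IE₁); down a group it sits in a higher shell, more shielded, and comes off more easily.
These span different periods and groups, so the two trends combine.
B > Tl: they share group 13; the group trend gives B the larger value.
Be > B: this pair runs against the simple trend — see the exception note.
As > Be: period and group pull opposite ways; the across-period shift dominates (947 vs 900 kJ/mol).
Note the exception: Be has a higher first ionization energy than B, contrary to the simple trend — removing B's lone 2p electron is easier than breaking Be's filled 2s².
Tabulated first ionization energy (kJ/mol): Be 900, B 801, As 947, Tl 589.
So from highest to lowest: As > Be > B > Tl.

As > Be > B > Tl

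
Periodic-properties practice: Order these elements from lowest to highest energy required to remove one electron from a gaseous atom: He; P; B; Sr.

Sr < B < P < He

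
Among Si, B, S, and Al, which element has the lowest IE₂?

IE_2 is the cost of taking one more electron from the +1 cation: Si⁺ still has 3 valence electrons; B⁺ still has 2 valence electrons; S⁺ still has 5 valence electrons; Al⁺ still has 2 valence electrons.
All are still removing valence electrons, so compare the +1 ions as you would atoms: IE_2 generally rises across a period (higher Z_eff) and falls down a group (larger shell), subject to the usual subshell exceptions.
Valence configurations: Si⁺ [Ne]3s²3p¹, B⁺ [He]2s², S⁺ [Ne]3s²3p³, Al⁺ [Ne]3s².
Si⁺ loses a lone 3p electron whereas Al⁺ must break into a filled 3s² pair, so IE_2(Al) > IE_2(Si) even though Si has the higher nuclear charge.
Tabulated IE_2 (kJ/mol): Si 1577, B 2427, S 2252, Al 1817.
Putting it together, IE_2: Si < Al < S < B.

Si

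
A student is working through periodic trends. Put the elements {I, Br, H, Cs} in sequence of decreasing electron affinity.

H is in period 1, group 1; Br is in period 4, group 17; I is in period 5, group 17; Cs is in period 6, group 1.
EA tends to increase across a period and decrease down a group, though the pattern is less regular than for IE or radius.
Here both period and group differ, so the two effects have to be weighed against each other.
H > Cs: they share group 1; the group trend gives H the larger value.
I > H: period and group pull opposite ways; the across-period shift dominates (295 vs 73 kJ/mol).
Br > I: they share group 17; the group trend gives Br the larger value.
For reference (kJ/mol): H 73, Br 325, I 295, Cs 46.
So from highest to lowest: Br > I > H > Cs.

Br > I > H > Cs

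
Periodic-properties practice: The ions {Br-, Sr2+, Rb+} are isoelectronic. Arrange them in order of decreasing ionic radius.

Br- > Rb+ > Sr2+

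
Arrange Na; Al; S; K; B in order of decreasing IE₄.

B > Al > Na > K > S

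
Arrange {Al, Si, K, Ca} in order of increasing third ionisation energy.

IE_3 is the cost of taking one more electron from the +2 cation: Al²⁺ still has 1 valence electron; Si²⁺ still has 2 valence electrons; K²⁺ is already 1 electron into the core; Ca²⁺ is the bare [Ar] core.
Breaking into a closed-shell core is much more expensive than removing a leftover valence electron — K and Ca have the largest IE_3 here.
Valence configurations: Al²⁺ [Ne]3s¹, Si²⁺ [Ne]3s².
The numbers (kJ/mol): Al 2745, Si 3232, K 4420, Ca 4912.
So the third ionization energies run Al < Si < K < Ca.

Al < Si < K < Ca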